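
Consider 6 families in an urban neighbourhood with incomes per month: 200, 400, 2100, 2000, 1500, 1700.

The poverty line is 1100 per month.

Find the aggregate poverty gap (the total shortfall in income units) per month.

Incomes under z: 200, 400 (q = 2 of N = 6).
Individual gaps: 1100−200 = 900; 1100−400 = 700.
Aggregate gap = 1600.

1600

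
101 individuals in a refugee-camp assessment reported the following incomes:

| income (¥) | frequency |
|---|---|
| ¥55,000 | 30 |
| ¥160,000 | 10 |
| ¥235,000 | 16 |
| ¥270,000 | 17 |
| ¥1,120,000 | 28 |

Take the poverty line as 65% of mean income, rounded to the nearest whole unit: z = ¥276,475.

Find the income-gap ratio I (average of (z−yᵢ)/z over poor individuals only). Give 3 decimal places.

0.425

Poor units: 30×¥55,000, 10×¥160,000, 16×¥235,000, 17×¥270,000 (q = 73 of N = 101).
Relative gaps: 0.8011 (×30), 0.4213 (×10), 0.1500 (×16), 0.0234 (×17); sum = 31.043223.
I averages over the q = 73 poor units only: 31.043223 / 73 = 0.425.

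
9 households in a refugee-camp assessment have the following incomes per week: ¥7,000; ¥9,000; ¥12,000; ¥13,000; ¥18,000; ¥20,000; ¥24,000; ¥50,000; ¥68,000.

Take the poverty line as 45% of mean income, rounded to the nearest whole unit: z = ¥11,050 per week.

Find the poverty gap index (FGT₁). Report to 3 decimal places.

0.061

Below the line: ¥7,000, ¥9,000 (q = 2 of N = 9).
Gap ratios (z−y)/z: (11050−7000)/11050 = 0.3665; (11050−9000)/11050 = 0.1855.
Σ = 0.552036. Dividing by the full population N = 9 gives P₁ = 0.061.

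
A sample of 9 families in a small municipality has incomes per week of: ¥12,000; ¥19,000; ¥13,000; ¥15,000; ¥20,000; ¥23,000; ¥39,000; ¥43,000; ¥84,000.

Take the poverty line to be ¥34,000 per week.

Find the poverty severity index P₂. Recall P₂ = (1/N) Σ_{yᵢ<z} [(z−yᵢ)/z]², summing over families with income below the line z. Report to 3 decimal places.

Below z: ¥12,000, ¥13,000, ¥15,000, ¥19,000, ¥20,000, ¥23,000 (q = 6 of N = 9).
Relative gaps: (34000−12000)/34000 = 0.6471; (34000−13000)/34000 = 0.6176; (34000−15000)/34000 = 0.5588; (34000−19000)/34000 = 0.4412; (34000−20000)/34000 = 0.4118; (34000−23000)/34000 = 0.3235.
Squared: 0.4187; 0.3815; 0.3123; 0.1946; 0.1696; 0.1047.
Sum = 1.581315; P₂ = 1.581315 / 9 = 0.176.

0.176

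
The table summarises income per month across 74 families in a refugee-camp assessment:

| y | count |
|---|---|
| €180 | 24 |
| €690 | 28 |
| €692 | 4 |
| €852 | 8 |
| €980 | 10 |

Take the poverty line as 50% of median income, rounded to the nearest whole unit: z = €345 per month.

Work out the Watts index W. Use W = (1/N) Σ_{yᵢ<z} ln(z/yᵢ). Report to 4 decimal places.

Below z: 24×€180 (q = 24 of N = 74).
Log gaps: ln(345/180) = 0.6506 (×24).
W = 15.614102 / 74 = 0.2110.

0.2110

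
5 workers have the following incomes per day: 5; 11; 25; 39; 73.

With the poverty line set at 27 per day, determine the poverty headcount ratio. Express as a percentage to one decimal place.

3 of the 5 workers have income below 27.
H = 3/5 = 60.0%.

60.0%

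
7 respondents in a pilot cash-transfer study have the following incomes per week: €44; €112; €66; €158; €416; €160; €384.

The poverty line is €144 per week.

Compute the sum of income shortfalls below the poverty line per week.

€210

Incomes under z: €44, €66, €112 (q = 3 of N = 7).
Individual gaps: 144−44 = 100; 144−66 = 78; 144−112 = 32.
Aggregate gap = €210.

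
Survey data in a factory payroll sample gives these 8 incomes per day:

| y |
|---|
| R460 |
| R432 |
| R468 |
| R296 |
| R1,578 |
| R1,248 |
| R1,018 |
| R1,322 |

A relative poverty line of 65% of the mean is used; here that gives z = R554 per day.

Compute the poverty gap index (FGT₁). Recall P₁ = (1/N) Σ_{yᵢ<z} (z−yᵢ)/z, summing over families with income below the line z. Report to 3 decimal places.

0.126

Below z: R296, R432, R460, R468 (q = 4 of N = 8).
Shortfall ratios: (554−296)/554 = 0.4657; (554−432)/554 = 0.2202; (554−460)/554 = 0.1697; (554−468)/554 = 0.1552.
Σ = 1.010830. Dividing by the full population N = 8 gives P₁ = 0.126.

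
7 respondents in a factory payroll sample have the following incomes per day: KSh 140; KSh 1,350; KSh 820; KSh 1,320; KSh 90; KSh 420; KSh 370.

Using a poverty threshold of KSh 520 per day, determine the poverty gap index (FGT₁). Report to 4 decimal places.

0.2912

Incomes under z: KSh 90, KSh 140, KSh 370, KSh 420 (q = 4 of N = 7).
Gap ratios (z−y)/z: (520−90)/520 = 0.8269; (520−140)/520 = 0.7308; (520−370)/520 = 0.2885; (520−420)/520 = 0.1923.
Σ = 2.038462. Dividing by the full population N = 7 gives P₁ = 0.2912.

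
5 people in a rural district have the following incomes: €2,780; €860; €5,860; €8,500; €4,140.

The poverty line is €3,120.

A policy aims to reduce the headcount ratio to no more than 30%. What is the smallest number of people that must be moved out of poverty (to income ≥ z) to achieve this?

Currently q = 2 of N = 5 are below the line (H = 0.400).
A headcount ratio of at most 30% allows at most ⌊0.30 × 5⌋ = 1 poor people.
So at least 2 − 1 = 1 must be lifted.

1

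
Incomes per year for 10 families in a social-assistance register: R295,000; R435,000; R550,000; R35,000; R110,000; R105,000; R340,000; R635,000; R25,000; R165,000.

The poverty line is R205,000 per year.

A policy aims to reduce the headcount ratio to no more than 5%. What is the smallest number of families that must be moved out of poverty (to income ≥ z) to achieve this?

5

Currently q = 5 of N = 10 are below the line (H = 0.500).
A headcount ratio of at most 5% allows at most ⌊0.05 × 10⌋ = 0 poor families.
So at least 5 − 0 = 5 must be lifted.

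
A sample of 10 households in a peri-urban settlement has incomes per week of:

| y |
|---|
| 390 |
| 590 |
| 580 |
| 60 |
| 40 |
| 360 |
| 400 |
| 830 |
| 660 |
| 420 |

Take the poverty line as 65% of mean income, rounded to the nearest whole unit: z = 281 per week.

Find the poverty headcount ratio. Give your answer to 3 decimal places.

2 of the 10 households have income below 281.
H = 2/10 = 0.200.

0.200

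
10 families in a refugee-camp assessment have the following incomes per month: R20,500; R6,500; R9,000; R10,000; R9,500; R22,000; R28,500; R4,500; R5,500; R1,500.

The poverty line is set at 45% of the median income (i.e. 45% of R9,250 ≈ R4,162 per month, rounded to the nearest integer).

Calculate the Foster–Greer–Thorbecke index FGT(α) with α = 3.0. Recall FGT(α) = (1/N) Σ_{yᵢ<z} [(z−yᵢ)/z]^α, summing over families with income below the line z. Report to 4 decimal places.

Below the line: R1,500 (q = 1 of N = 10).
Shortfall ratios: (4162−1500)/4162 = 0.6396.
Raised to α = 3.0: 0.26165.
Sum = 0.261648; FGT(3.0) = 0.261648 / 10 = 0.0262.

0.0262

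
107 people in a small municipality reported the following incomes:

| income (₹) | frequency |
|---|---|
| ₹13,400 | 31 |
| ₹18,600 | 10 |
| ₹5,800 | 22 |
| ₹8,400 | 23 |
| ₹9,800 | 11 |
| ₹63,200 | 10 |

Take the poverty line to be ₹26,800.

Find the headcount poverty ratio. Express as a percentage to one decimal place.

90.7%

97 of the 107 people have income below ₹26,800.
H = 97/107 = 90.7%.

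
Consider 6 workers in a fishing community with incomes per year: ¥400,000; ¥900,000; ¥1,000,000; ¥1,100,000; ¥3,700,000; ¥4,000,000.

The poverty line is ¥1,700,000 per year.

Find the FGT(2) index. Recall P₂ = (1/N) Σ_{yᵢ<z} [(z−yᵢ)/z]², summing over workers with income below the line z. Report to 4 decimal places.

0.1834

Below the line: ¥400,000, ¥900,000, ¥1,000,000, ¥1,100,000 (q = 4 of N = 6).
Normalized shortfalls: (1700000−400000)/1700000 = 0.7647; (1700000−900000)/1700000 = 0.4706; (1700000−1000000)/1700000 = 0.4118; (1700000−1100000)/1700000 = 0.3529.
Squared: 0.5848; 0.2215; 0.1696; 0.1246.
Sum = 1.100346; P₂ = 1.100346 / 6 = 0.1834.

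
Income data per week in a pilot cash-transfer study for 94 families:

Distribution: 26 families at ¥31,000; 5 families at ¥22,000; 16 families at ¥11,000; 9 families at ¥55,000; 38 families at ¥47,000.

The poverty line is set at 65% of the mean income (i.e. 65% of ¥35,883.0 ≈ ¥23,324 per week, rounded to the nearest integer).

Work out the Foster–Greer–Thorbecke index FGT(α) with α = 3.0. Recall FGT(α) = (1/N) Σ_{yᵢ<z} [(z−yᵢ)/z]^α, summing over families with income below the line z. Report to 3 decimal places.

0.025

Below z: 16×¥11,000, 5×¥22,000 (q = 21 of N = 94).
Normalized shortfalls: (23324−11000)/23324 = 0.5284 (×16); (23324−22000)/23324 = 0.0568 (×5).
Raised to α = 3.0: 0.14752 (×16); 0.00018 (×5).
Sum = 2.361208; FGT(3.0) = 2.361208 / 94 = 0.025.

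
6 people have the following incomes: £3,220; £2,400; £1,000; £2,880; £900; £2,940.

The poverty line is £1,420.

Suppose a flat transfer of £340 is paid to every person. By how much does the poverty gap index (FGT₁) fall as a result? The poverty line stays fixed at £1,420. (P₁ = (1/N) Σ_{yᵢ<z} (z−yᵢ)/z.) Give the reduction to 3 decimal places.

0.080

Before: below the line — £900, £1,000; poverty gap index (FGT₁) = 0.11033.
After the £340 transfer: below the line — £1,240, £1,340; poverty gap index (FGT₁) = 0.03052.
Reduction = 0.11033 − 0.03052 = 0.080.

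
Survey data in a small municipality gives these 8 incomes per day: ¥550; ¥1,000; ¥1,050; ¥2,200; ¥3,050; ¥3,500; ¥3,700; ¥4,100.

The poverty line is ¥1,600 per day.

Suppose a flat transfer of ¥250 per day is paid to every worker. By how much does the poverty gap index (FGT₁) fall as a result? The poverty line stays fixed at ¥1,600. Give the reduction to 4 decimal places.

0.0586

Before: below the line — ¥550, ¥1,000, ¥1,050; poverty gap index (FGT₁) = 0.171875.
After the ¥250 transfer: below the line — ¥800, ¥1,250, ¥1,300; poverty gap index (FGT₁) = 0.113281.
Reduction = 0.171875 − 0.113281 = 0.0586.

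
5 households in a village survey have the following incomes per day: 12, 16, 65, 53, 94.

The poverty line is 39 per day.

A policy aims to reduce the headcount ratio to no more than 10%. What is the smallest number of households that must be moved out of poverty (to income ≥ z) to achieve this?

Currently q = 2 of N = 5 are below the line (H = 0.400).
A headcount ratio of at most 10% allows at most ⌊0.10 × 5⌋ = 0 poor households.
So at least 2 − 0 = 2 must be lifted.

2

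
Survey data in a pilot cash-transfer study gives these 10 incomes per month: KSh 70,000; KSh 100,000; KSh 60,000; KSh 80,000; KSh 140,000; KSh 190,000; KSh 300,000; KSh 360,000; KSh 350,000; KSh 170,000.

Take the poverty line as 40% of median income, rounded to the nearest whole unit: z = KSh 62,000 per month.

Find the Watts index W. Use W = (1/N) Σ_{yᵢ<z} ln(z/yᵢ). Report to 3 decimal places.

Incomes under z: KSh 60,000 (q = 1 of N = 10).
ln(z/y) terms: ln(62000/60000) = 0.0328.
W = 0.032790 / 10 = 0.003.

0.003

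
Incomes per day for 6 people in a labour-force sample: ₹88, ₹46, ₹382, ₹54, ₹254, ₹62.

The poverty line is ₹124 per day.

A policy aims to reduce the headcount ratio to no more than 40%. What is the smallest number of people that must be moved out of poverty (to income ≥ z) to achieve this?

Currently q = 4 of N = 6 are below the line (H = 0.667).
A headcount ratio of at most 40% allows at most ⌊0.40 × 6⌋ = 2 poor people.
So at least 4 − 2 = 2 must be lifted.

2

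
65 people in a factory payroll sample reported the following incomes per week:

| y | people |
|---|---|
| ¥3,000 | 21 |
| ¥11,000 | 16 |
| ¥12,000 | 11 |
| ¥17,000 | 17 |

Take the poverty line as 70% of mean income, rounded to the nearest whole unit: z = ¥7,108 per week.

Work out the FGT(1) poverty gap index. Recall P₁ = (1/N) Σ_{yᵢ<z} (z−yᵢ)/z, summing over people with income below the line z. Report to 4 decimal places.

0.1867

Below the line: 21×¥3,000 (q = 21 of N = 65).
Relative gaps: (7108−3000)/7108 = 0.5779 (×21).
Sum of shortfalls = 12.136747; P₁ averages over all N: 12.136747 / 65 = 0.1867.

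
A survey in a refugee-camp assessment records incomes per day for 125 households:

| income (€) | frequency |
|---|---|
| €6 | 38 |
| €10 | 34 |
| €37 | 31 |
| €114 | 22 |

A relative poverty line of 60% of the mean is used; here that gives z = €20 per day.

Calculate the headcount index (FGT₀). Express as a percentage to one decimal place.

57.6%

72 of the 125 households have income below €20.
H = 72/125 = 57.6%.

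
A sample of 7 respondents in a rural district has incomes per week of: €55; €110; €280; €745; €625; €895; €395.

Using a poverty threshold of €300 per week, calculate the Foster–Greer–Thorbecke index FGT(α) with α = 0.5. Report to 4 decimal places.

Incomes under z: €55, €110, €280 (q = 3 of N = 7).
Shortfall ratios: (300−55)/300 = 0.8167; (300−110)/300 = 0.6333; (300−280)/300 = 0.0667.
Raised to α = 0.5: 0.90370; 0.79582; 0.25820.
Sum = 1.957717; FGT(0.5) = 1.957717 / 7 = 0.2797.

0.2797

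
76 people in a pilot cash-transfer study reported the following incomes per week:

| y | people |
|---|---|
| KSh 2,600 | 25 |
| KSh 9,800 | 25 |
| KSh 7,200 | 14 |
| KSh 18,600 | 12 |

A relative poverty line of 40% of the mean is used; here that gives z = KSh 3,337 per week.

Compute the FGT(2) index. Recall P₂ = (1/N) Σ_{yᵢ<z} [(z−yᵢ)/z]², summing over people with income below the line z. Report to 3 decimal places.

Incomes under z: 25×KSh 2,600 (q = 25 of N = 76).
Shortfall ratios: (3337−2600)/3337 = 0.2209 (×25).
Squared: 0.0488 (×25).
Sum = 1.219446; P₂ = 1.219446 / 76 = 0.016.

0.016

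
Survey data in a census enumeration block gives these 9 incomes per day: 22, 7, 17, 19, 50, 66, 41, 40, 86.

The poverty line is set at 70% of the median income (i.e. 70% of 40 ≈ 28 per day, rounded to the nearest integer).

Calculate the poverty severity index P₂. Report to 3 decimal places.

Incomes under z: 7, 17, 19, 22 (q = 4 of N = 9).
Relative gaps: (28−7)/28 = 0.7500; (28−17)/28 = 0.3929; (28−19)/28 = 0.3214; (28−22)/28 = 0.2143.
Squared: 0.5625; 0.1543; 0.1033; 0.0459.
Sum = 0.866071; P₂ = 0.866071 / 9 = 0.096.

0.096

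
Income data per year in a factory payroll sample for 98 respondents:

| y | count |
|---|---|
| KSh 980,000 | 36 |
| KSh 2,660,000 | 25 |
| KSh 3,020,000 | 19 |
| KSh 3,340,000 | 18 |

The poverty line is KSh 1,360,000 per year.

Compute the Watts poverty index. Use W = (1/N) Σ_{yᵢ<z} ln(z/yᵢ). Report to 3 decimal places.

0.120

Poor units: 36×KSh 980,000 (q = 36 of N = 98).
ln(z/y) terms: ln(1360000/980000) = 0.3277 (×36).
W = 11.796747 / 98 = 0.120.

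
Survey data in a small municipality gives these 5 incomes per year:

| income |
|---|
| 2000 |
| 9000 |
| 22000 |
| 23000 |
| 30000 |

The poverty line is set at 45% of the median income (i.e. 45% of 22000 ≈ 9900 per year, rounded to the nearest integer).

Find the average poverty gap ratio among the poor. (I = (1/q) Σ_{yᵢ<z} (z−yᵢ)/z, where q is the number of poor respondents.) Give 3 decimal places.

Incomes under z: 2000, 9000 (q = 2 of N = 5).
Shortfall ratios (z−y)/z: 0.7980, 0.0909; sum = 0.888889.
I averages over the q = 2 poor units only: 0.888889 / 2 = 0.444.

0.444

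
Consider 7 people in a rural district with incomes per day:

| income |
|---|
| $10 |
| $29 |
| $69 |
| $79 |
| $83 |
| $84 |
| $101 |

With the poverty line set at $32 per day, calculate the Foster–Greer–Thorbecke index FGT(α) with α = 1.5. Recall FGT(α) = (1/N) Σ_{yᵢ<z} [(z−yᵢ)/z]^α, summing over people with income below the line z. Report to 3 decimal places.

Below the line: $10, $29 (q = 2 of N = 7).
Relative gaps: (32−10)/32 = 0.6875; (32−29)/32 = 0.0938.
Raised to α = 1.5: 0.57004; 0.02870.
Sum = 0.598750; FGT(1.5) = 0.598750 / 7 = 0.086.

0.086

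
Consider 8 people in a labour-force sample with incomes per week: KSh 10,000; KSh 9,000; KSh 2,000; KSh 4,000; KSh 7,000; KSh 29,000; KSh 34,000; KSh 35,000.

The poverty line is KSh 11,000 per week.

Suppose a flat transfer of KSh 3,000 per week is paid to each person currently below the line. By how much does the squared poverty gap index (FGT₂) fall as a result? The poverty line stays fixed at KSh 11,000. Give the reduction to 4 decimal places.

0.1012

Before: below the line — KSh 2,000, KSh 4,000, KSh 7,000, KSh 9,000, KSh 10,000; squared poverty gap index (FGT₂) = 0.155992.
After the KSh 3,000 transfer: below the line — KSh 5,000, KSh 7,000, KSh 10,000; squared poverty gap index (FGT₂) = 0.054752.
Reduction = 0.155992 − 0.054752 = 0.1012.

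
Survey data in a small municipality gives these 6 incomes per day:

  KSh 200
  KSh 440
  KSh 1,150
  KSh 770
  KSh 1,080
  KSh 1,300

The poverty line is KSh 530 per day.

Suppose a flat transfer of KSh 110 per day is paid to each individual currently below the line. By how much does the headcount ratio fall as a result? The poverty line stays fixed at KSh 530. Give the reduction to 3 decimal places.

Before: below the line — KSh 200, KSh 440; headcount ratio = 0.33333.
After the KSh 110 transfer: below the line — KSh 310; headcount ratio = 0.16667.
Reduction = 0.33333 − 0.16667 = 0.167.

0.167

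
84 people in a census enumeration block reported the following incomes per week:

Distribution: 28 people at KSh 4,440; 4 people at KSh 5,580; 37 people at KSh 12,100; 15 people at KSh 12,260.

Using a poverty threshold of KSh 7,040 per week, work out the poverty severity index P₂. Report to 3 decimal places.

0.048

Poor units: 28×KSh 4,440, 4×KSh 5,580 (q = 32 of N = 84).
Shortfall ratios: (7040−4440)/7040 = 0.3693 (×28); (7040−5580)/7040 = 0.2074 (×4).
Squared: 0.1364 (×28); 0.0430 (×4).
Sum = 3.991122; P₂ = 3.991122 / 84 = 0.048.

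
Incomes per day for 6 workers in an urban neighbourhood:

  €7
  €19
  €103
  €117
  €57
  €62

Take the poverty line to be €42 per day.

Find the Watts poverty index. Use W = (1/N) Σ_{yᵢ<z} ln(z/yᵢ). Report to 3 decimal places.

0.431

Incomes under z: €7, €19 (q = 2 of N = 6).
ln(z/y) terms: ln(42/7) = 1.7918; ln(42/19) = 0.7932.
W = 2.584990 / 6 = 0.431.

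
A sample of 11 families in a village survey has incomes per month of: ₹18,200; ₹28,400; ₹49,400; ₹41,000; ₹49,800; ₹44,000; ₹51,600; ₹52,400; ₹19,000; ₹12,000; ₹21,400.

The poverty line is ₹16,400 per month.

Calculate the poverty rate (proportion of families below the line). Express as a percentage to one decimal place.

9.1%

1 of the 11 families have income below ₹16,400.
H = 1/11 = 9.1%.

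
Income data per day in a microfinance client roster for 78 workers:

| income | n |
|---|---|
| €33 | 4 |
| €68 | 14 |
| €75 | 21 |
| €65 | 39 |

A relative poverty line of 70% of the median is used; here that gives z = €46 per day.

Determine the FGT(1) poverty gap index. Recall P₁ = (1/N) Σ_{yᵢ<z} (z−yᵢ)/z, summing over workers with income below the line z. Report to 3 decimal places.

0.014

Below the line: 4×€33 (q = 4 of N = 78).
Gap ratios (z−y)/z: (46−33)/46 = 0.2826 (×4).
Sum of shortfalls = 1.130435; P₁ averages over all N: 1.130435 / 78 = 0.014.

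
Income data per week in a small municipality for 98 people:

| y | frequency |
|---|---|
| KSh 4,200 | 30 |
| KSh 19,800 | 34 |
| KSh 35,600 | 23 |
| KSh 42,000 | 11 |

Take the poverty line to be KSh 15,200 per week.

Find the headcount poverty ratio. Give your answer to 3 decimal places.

30 of the 98 people have income below KSh 15,200.
H = 30/98 = 0.306.

0.306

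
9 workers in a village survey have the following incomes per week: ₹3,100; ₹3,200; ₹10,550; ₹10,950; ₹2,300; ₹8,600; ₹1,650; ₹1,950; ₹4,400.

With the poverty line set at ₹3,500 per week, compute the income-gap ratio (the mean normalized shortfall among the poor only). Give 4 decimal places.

0.3029

Below z: ₹1,650, ₹1,950, ₹2,300, ₹3,100, ₹3,200 (q = 5 of N = 9).
Shortfall ratios (z−y)/z: 0.5286, 0.4429, 0.3429, 0.1143, 0.0857; sum = 1.514286.
The income-gap ratio divides by q (the poor only): 1.514286 / 5 = 0.3029.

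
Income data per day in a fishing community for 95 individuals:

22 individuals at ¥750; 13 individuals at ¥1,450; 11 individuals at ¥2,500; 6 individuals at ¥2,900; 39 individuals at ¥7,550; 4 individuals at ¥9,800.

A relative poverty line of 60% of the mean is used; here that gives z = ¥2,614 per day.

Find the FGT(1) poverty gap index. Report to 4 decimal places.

Incomes under z: 22×¥750, 13×¥1,450, 11×¥2,500 (q = 46 of N = 95).
Shortfall ratios: (2614−750)/2614 = 0.7131 (×22); (2614−1450)/2614 = 0.4453 (×13); (2614−2500)/2614 = 0.0436 (×11).
Sum of shortfalls = 21.956389; P₁ averages over all N: 21.956389 / 95 = 0.2311.

0.2311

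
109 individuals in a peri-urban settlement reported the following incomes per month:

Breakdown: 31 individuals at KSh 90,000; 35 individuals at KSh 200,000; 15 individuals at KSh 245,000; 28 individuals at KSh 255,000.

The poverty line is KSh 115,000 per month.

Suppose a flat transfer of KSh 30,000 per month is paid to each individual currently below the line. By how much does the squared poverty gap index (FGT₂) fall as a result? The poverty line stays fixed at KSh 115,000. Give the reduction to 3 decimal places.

Before: below the line — 31×KSh 90,000; squared poverty gap index (FGT₂) = 0.01344.
After the KSh 30,000 transfer: below the line — none; squared poverty gap index (FGT₂) = 0.00000.
Reduction = 0.01344 − 0.00000 = 0.013.

0.013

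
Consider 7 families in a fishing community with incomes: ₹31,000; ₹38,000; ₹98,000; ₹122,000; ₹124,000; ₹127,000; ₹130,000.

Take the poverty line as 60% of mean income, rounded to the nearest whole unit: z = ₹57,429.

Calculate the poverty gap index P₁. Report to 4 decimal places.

0.1141

Poor units: ₹31,000, ₹38,000 (q = 2 of N = 7).
Relative gaps: (57429−31000)/57429 = 0.4602; (57429−38000)/57429 = 0.3383.
Σ = 0.798516. Dividing by the full population N = 7 gives P₁ = 0.1141.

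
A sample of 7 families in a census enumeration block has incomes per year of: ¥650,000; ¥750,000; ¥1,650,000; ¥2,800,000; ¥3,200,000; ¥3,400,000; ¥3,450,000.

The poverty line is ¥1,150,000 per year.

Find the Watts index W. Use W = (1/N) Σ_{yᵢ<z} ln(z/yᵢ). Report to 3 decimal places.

0.143

Incomes under z: ¥650,000, ¥750,000 (q = 2 of N = 7).
Log shortfalls: ln(1150000/650000) = 0.5705; ln(1150000/750000) = 0.4274.
W = 0.997989 / 7 = 0.143.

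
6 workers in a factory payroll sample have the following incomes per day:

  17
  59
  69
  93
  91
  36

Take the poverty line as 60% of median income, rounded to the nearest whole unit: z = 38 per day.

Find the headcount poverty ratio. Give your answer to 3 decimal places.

2 of the 6 workers have income below 38.
H = 2/6 = 0.333.

0.333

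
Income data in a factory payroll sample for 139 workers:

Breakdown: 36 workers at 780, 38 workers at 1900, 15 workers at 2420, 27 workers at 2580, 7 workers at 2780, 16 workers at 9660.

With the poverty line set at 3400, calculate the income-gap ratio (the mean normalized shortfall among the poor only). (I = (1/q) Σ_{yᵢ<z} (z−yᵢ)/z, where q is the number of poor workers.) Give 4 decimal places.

Below the line: 36×780, 38×1900, 15×2420, 27×2580, 7×2780 (q = 123 of N = 139).
Relative gaps: 0.7706 (×36), 0.4412 (×38), 0.2882 (×15), 0.2412 (×27), 0.1824 (×7); sum = 56.617647.
The income-gap ratio divides by q (the poor only): 56.617647 / 123 = 0.4603.

0.4603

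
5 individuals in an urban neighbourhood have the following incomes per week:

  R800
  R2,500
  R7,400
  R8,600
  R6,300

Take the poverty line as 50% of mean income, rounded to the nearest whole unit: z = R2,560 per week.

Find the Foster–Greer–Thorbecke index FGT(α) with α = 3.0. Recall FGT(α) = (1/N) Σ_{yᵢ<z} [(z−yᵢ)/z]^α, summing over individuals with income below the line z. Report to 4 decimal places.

Poor units: R800, R2,500 (q = 2 of N = 5).
Shortfall ratios: (2560−800)/2560 = 0.6875; (2560−2500)/2560 = 0.0234.
Raised to α = 3.0: 0.32495; 0.00001.
Sum = 0.324964; FGT(3.0) = 0.324964 / 5 = 0.0650.

0.0650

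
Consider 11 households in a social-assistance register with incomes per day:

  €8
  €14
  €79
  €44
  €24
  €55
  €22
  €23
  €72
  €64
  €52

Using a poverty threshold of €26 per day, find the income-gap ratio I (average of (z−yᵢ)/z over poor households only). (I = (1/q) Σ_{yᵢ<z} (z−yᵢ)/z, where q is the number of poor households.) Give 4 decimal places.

Poor units: €8, €14, €22, €23, €24 (q = 5 of N = 11).
Shortfall ratios (z−y)/z: 0.6923, 0.4615, 0.1538, 0.1154, 0.0769; sum = 1.500000.
The income-gap ratio divides by q (the poor only): 1.500000 / 5 = 0.3000.

0.3000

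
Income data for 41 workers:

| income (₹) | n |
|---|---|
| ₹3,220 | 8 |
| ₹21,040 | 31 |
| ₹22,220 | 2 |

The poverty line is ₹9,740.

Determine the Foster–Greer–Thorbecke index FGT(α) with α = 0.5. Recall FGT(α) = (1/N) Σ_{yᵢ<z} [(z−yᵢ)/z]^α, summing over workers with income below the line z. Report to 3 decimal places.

Below the line: 8×₹3,220 (q = 8 of N = 41).
Gap ratios (z−y)/z: (9740−3220)/9740 = 0.6694 (×8).
Raised to α = 0.5: 0.81817 (×8).
Sum = 6.545372; FGT(0.5) = 6.545372 / 41 = 0.160.

0.160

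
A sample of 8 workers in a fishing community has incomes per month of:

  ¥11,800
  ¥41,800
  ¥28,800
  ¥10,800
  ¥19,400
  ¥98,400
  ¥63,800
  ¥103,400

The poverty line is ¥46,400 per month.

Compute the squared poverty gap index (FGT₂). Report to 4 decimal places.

Below the line: ¥10,800, ¥11,800, ¥19,400, ¥28,800, ¥41,800 (q = 5 of N = 8).
Normalized shortfalls: (46400−10800)/46400 = 0.7672; (46400−11800)/46400 = 0.7457; (46400−19400)/46400 = 0.5819; (46400−28800)/46400 = 0.3793; (46400−41800)/46400 = 0.0991.
Squared: 0.5887; 0.5561; 0.3386; 0.1439; 0.0098.
Sum = 1.637021; P₂ = 1.637021 / 8 = 0.2046.

0.2046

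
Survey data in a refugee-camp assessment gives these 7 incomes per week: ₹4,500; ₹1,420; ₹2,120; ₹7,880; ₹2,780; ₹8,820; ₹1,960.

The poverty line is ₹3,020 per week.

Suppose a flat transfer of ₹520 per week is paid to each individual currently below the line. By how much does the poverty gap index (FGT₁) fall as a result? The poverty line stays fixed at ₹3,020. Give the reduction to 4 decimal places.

0.0851

Before: below the line — ₹1,420, ₹1,960, ₹2,120, ₹2,780; poverty gap index (FGT₁) = 0.179754.
After the ₹520 transfer: below the line — ₹1,940, ₹2,480, ₹2,640; poverty gap index (FGT₁) = 0.094607.
Reduction = 0.179754 − 0.094607 = 0.0851.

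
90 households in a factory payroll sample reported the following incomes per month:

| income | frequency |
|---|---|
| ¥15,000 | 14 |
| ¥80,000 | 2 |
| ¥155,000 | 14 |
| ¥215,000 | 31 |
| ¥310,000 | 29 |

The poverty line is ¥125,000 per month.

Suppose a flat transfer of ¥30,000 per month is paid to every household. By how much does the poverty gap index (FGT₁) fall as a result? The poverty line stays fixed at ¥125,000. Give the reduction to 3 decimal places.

0.043

Before: below the line — 14×¥15,000, 2×¥80,000; poverty gap index (FGT₁) = 0.14489.
After the ¥30,000 transfer: below the line — 14×¥45,000, 2×¥110,000; poverty gap index (FGT₁) = 0.10222.
Reduction = 0.14489 − 0.10222 = 0.043.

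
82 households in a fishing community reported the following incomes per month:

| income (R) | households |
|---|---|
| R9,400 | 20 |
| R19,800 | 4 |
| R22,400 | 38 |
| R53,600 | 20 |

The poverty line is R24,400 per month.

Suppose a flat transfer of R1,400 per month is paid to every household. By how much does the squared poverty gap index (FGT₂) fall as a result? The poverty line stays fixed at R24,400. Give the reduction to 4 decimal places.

Before: below the line — 20×R9,400, 4×R19,800, 38×R22,400; squared poverty gap index (FGT₂) = 0.097023.
After the R1,400 transfer: below the line — 20×R10,800, 4×R21,200, 38×R23,800; squared poverty gap index (FGT₂) = 0.076892.
Reduction = 0.097023 − 0.076892 = 0.0201.

0.0201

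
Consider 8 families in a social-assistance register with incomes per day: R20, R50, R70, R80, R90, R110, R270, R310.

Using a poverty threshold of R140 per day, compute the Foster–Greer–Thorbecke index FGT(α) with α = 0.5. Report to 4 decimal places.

0.5187

Below the line: R20, R50, R70, R80, R90, R110 (q = 6 of N = 8).
Normalized shortfalls: (140−20)/140 = 0.8571; (140−50)/140 = 0.6429; (140−70)/140 = 0.5000; (140−80)/140 = 0.4286; (140−90)/140 = 0.3571; (140−110)/140 = 0.2143.
Raised to α = 0.5: 0.92582; 0.80178; 0.70711; 0.65465; 0.59761; 0.46291.
Sum = 4.149889; FGT(0.5) = 4.149889 / 8 = 0.5187.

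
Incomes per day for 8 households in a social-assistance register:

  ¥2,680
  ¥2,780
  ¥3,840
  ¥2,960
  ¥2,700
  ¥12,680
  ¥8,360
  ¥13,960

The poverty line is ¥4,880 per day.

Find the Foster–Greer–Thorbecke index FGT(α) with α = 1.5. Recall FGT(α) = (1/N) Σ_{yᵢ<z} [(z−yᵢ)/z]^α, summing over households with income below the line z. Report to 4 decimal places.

0.1536

Below the line: ¥2,680, ¥2,700, ¥2,780, ¥2,960, ¥3,840 (q = 5 of N = 8).
Normalized shortfalls: (4880−2680)/4880 = 0.4508; (4880−2700)/4880 = 0.4467; (4880−2780)/4880 = 0.4303; (4880−2960)/4880 = 0.3934; (4880−3840)/4880 = 0.2131.
Raised to α = 1.5: 0.30269; 0.29858; 0.28229; 0.24679; 0.09838.
Sum = 1.228733; FGT(1.5) = 1.228733 / 8 = 0.1536.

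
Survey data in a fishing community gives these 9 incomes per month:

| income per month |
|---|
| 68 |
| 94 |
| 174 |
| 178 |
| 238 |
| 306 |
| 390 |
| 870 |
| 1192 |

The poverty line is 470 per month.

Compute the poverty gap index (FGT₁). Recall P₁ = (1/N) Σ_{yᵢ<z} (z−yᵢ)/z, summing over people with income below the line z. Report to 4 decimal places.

Poor units: 68, 94, 174, 178, 238, 306, 390 (q = 7 of N = 9).
Relative gaps: (470−68)/470 = 0.8553; (470−94)/470 = 0.8000; (470−174)/470 = 0.6298; (470−178)/470 = 0.6213; (470−238)/470 = 0.4936; (470−306)/470 = 0.3489; (470−390)/470 = 0.1702.
Σ = 3.919149. Dividing by the full population N = 9 gives P₁ = 0.4355.

0.4355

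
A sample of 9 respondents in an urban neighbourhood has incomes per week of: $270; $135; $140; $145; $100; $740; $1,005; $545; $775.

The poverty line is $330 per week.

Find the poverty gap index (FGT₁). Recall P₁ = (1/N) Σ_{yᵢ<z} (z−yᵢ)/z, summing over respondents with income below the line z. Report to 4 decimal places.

Below z: $100, $135, $140, $145, $270 (q = 5 of N = 9).
Relative gaps: (330−100)/330 = 0.6970; (330−135)/330 = 0.5909; (330−140)/330 = 0.5758; (330−145)/330 = 0.5606; (330−270)/330 = 0.1818.
Σ = 2.606061. Dividing by the full population N = 9 gives P₁ = 0.2896.

0.2896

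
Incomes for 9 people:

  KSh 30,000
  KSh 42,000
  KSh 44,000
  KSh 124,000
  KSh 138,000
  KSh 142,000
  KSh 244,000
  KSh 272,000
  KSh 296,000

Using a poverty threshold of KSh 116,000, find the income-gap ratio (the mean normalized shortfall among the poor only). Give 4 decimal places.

0.6667

Incomes under z: KSh 30,000, KSh 42,000, KSh 44,000 (q = 3 of N = 9).
Shortfall ratios (z−y)/z: 0.7414, 0.6379, 0.6207; sum = 2.000000.
The income-gap ratio divides by q (the poor only): 2.000000 / 3 = 0.6667.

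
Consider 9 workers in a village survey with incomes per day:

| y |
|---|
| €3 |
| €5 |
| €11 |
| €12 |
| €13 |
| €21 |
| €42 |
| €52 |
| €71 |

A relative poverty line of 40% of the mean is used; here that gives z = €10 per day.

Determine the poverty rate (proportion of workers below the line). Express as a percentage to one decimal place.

22.2%

2 of the 9 workers have income below €10.
H = 2/9 = 22.2%.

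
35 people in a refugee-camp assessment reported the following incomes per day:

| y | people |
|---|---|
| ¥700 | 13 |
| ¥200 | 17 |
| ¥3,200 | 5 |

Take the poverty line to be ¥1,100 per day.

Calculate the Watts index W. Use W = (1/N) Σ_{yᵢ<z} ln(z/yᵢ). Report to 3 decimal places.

0.996

Incomes under z: 17×¥200, 13×¥700 (q = 30 of N = 35).
ln(z/y) terms: ln(1100/200) = 1.7047 (×17); ln(1100/700) = 0.4520 (×13).
W = 34.856524 / 35 = 0.996.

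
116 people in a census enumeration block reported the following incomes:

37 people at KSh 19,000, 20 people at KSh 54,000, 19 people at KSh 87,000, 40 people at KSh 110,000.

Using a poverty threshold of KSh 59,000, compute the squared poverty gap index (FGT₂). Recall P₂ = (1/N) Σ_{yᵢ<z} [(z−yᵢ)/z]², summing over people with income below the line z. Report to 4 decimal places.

0.1478

Below the line: 37×KSh 19,000, 20×KSh 54,000 (q = 57 of N = 116).
Relative gaps: (59000−19000)/59000 = 0.6780 (×37); (59000−54000)/59000 = 0.0847 (×20).
Squared: 0.4596 (×37); 0.0072 (×20).
Sum = 17.150244; P₂ = 17.150244 / 116 = 0.1478.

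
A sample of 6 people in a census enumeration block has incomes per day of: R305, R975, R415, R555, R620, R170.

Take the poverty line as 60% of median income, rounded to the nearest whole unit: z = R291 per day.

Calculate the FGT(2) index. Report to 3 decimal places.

Below z: R170 (q = 1 of N = 6).
Shortfall ratios: (291−170)/291 = 0.4158.
Squared: 0.1729.
Sum = 0.172896; P₂ = 0.172896 / 6 = 0.029.

0.029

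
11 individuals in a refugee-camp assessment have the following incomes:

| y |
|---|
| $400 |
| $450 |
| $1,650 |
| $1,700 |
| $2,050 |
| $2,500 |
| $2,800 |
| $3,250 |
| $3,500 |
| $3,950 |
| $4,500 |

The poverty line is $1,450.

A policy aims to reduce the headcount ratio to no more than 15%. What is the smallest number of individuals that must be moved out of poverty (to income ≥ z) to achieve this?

2 of the 11 individuals are poor, so H = 2/11 = 0.182.
A headcount ratio of at most 15% allows at most ⌊0.15 × 11⌋ = 1 poor individuals.
So at least 2 − 1 = 1 must be lifted.

1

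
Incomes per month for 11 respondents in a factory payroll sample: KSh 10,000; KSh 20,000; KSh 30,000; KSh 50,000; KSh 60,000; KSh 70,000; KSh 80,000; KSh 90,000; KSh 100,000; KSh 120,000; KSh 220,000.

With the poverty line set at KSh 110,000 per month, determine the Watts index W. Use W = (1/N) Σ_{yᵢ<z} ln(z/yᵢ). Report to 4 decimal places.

Poor units: KSh 10,000, KSh 20,000, KSh 30,000, KSh 50,000, KSh 60,000, KSh 70,000, KSh 80,000, KSh 90,000, KSh 100,000 (q = 9 of N = 11).
Log gaps: ln(110000/10000) = 2.3979; ln(110000/20000) = 1.7047; ln(110000/30000) = 1.2993; ln(110000/50000) = 0.7885; ln(110000/60000) = 0.6061; ln(110000/70000) = 0.4520; ln(110000/80000) = 0.3185; ln(110000/90000) = 0.2007; ln(110000/100000) = 0.0953.
W = 7.862939 / 11 = 0.7148.

0.7148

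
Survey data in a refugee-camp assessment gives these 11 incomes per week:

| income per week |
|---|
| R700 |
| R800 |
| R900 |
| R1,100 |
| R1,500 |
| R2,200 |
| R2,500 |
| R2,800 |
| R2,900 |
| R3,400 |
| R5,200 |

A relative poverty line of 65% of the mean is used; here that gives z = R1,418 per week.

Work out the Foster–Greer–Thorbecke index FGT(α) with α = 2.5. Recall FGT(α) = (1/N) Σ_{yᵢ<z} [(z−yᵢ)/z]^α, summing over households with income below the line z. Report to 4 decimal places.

Poor units: R700, R800, R900, R1,100 (q = 4 of N = 11).
Normalized shortfalls: (1418−700)/1418 = 0.5063; (1418−800)/1418 = 0.4358; (1418−900)/1418 = 0.3653; (1418−1100)/1418 = 0.2243.
Raised to α = 2.5: 0.18244; 0.12540; 0.08066; 0.02382.
Sum = 0.412307; FGT(2.5) = 0.412307 / 11 = 0.0375.

0.0375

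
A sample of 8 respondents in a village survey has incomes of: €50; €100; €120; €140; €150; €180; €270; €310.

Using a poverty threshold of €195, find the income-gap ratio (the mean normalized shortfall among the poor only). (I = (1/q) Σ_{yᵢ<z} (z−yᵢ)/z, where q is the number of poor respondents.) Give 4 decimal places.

Poor units: €50, €100, €120, €140, €150, €180 (q = 6 of N = 8).
Shortfall ratios (z−y)/z: 0.7436, 0.4872, 0.3846, 0.2821, 0.2308, 0.0769; sum = 2.205128.
I averages over the q = 6 poor units only: 2.205128 / 6 = 0.3675.

0.3675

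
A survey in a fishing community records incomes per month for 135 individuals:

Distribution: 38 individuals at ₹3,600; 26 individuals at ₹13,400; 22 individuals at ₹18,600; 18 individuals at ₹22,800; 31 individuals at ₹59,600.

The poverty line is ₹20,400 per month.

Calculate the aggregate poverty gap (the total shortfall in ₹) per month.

₹860,000

Poor units: 38×₹3,600, 26×₹13,400, 22×₹18,600 (q = 86 of N = 135).
Individual gaps: 38×(20400−3600) = 638400; 26×(20400−13400) = 182000; 22×(20400−18600) = 39600.
Aggregate gap = ₹860,000.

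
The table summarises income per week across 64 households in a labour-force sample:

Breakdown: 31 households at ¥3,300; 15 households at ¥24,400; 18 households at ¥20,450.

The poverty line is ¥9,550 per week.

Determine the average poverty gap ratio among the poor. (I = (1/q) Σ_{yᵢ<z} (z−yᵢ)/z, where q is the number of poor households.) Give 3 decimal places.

Poor units: 31×¥3,300 (q = 31 of N = 64).
Relative gaps: 0.6545 (×31); sum = 20.287958.
The income-gap ratio divides by q (the poor only): 20.287958 / 31 = 0.654.

0.654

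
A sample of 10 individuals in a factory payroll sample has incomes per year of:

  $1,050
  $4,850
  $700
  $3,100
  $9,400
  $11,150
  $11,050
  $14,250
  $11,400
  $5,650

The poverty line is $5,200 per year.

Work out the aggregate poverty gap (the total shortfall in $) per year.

Incomes under z: $700, $1,050, $3,100, $4,850 (q = 4 of N = 10).
Individual gaps: 5200−700 = 4500; 5200−1050 = 4150; 5200−3100 = 2100; 5200−4850 = 350.
Aggregate gap = $11,100.

$11,100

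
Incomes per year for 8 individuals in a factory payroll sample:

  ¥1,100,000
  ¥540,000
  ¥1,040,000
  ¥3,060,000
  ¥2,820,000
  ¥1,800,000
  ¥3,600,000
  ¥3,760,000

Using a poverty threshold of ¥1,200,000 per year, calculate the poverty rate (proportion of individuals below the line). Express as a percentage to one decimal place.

37.5%

3 of the 8 individuals have income below ¥1,200,000.
H = 3/8 = 37.5%.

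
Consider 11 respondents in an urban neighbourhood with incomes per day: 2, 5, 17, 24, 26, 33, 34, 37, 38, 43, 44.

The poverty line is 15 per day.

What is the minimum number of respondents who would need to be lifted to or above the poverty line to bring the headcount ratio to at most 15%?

Currently q = 2 of N = 11 are below the line (H = 0.182).
A headcount ratio of at most 15% allows at most ⌊0.15 × 11⌋ = 1 poor respondents.
So at least 2 − 1 = 1 must be lifted.

1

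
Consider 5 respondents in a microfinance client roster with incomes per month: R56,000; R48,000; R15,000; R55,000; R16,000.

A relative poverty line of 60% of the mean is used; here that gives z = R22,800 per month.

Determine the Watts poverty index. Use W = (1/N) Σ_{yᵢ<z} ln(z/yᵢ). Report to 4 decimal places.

0.1546

Below z: R15,000, R16,000 (q = 2 of N = 5).
Log gaps: ln(22800/15000) = 0.4187; ln(22800/16000) = 0.3542.
W = 0.772882 / 5 = 0.1546.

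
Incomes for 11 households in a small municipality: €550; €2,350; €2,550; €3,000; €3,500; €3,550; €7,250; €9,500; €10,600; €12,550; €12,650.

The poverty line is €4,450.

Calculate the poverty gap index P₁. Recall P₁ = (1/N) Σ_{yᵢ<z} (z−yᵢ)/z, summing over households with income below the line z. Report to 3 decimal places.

Incomes under z: €550, €2,350, €2,550, €3,000, €3,500, €3,550 (q = 6 of N = 11).
Shortfall ratios: (4450−550)/4450 = 0.8764; (4450−2350)/4450 = 0.4719; (4450−2550)/4450 = 0.4270; (4450−3000)/4450 = 0.3258; (4450−3500)/4450 = 0.2135; (4450−3550)/4450 = 0.2022.
Sum of shortfalls = 2.516854; P₁ averages over all N: 2.516854 / 11 = 0.229.

0.229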